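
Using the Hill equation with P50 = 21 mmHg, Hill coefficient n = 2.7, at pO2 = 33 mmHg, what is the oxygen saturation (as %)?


Y = pO2^n / (P50^n + pO2^n)
Y = 33^2.7 / (21^2.7 + 33^2.7)
Y = 77.21%

77.21%


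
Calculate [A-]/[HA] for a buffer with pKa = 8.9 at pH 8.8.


[A-]/[HA] = 10^(pH - pKa)
= 10^(8.8 - 8.9)
= 0.7943

0.7943


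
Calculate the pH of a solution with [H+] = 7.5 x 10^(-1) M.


pH = -log10([H+])
pH = -log10(7.5 x 10^(-1))
pH = 0.1249

0.1249


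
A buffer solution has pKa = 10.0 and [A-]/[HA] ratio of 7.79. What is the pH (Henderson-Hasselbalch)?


pH = pKa + log10([A-]/[HA])
pH = 10.0 + log10(7.79)
pH = 10.8915

10.8915


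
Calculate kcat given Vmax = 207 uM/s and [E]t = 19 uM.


kcat = Vmax / [E]t
kcat = 207 / 19
kcat = 10.8947 s^-1

10.8947 s^-1


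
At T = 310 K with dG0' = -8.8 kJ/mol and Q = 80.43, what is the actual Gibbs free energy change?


dG = dG0' + RT * ln(Q) / 1000
dG = -8.8 + 8.314 * 310 * ln(80.43) / 1000
dG = 2.5078 kJ/mol

2.5078 kJ/mol


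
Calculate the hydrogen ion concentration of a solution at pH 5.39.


[H+] = 10^(-pH)
[H+] = 10^(-5.39)
[H+] = 4.074e-06 M

4.074e-06 M


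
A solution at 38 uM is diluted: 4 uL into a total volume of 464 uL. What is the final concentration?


C2 = C1 * V1 / V2
C2 = 38 * 4 / 464
C2 = 0.3276 uM

0.3276 uM


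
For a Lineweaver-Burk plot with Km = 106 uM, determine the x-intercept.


x-intercept = -1/Km
= -1/106
= -0.0094 1/uM

-0.0094 1/uM


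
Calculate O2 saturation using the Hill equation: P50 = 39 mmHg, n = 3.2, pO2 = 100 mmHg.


Y = pO2^n / (P50^n + pO2^n)
Y = 100^3.2 / (39^3.2 + 100^3.2)
Y = 95.32%

95.32%


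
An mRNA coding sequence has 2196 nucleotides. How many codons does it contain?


codons = nucleotides / 3
codons = 2196 / 3 = 732

732


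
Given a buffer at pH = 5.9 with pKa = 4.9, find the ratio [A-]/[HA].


[A-]/[HA] = 10^(pH - pKa)
= 10^(5.9 - 4.9)
= 10.0

10.0


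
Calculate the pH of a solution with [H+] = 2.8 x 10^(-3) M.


pH = -log10([H+])
pH = -log10(2.8 x 10^(-3))
pH = 2.5528

2.5528


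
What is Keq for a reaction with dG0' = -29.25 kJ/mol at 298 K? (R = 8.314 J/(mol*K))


Keq = exp(-dG0 * 1000 / (R * T))
Keq = exp(-(-29.25) * 1000 / (8.314 * 298))
Keq = 134042.6362

134042.6362


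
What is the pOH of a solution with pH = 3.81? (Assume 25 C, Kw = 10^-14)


pOH = 14 - pH
pOH = 14 - 3.81
pOH = 10.19

10.19


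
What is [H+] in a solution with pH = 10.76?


[H+] = 10^(-pH)
[H+] = 10^(-10.76)
[H+] = 1.738e-11 M

1.738e-11 M


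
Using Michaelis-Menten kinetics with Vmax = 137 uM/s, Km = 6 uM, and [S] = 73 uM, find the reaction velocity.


v = Vmax * [S] / (Km + [S])
v = 137 * 73 / (6 + 73)
v = 126.5949 uM/s

126.5949 uM/s


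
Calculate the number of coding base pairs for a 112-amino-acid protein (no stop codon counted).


Each amino acid = 1 codon = 3 bp
bp = 112 * 3 = 336 bp

336 bp


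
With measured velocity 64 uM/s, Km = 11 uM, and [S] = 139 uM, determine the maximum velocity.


Vmax = v * (Km + [S]) / [S]
Vmax = 64 * (11 + 139) / 139
Vmax = 69.0647 uM/s

69.0647 uM/s


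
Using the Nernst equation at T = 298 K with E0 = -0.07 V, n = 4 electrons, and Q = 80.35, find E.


E = E0 - (RT/nF) * ln(Q)
E = -0.07 - (8.314 * 298 / (4 * 96485)) * ln(80.35)
E = -0.0982 V

-0.0982 V


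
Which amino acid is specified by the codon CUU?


Standard genetic code lookup.
Codon CUU -> Leu

Leu


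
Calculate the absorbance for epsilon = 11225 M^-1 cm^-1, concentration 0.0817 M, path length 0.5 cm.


A = epsilon * c * l
A = 11225 * 0.0817 * 0.5
A = 458.5412

458.5412


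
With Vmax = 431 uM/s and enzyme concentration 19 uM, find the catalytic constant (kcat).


kcat = Vmax / [E]t
kcat = 431 / 19
kcat = 22.6842 s^-1

22.6842 s^-1


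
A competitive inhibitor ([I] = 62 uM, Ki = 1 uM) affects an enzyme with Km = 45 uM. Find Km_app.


Km_app = Km * (1 + [I]/Ki)
Km_app = 45 * (1 + 62/1)
Km_app = 2835.0 uM

2835.0 uM


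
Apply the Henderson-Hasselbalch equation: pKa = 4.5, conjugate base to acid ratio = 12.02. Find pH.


pH = pKa + log10([A-]/[HA])
pH = 4.5 + log10(12.02)
pH = 5.5799

5.5799


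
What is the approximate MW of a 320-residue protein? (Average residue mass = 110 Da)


MW = n_residues * 110 Da
MW = 320 * 110
MW = 35200 Da

35200 Da


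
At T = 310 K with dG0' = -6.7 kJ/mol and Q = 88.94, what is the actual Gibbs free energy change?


dG = dG0' + RT * ln(Q) / 1000
dG = -6.7 + 8.314 * 310 * ln(88.94) / 1000
dG = 4.867 kJ/mol

4.867 kJ/mol


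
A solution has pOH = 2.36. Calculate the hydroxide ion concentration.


[OH-] = 10^(-pOH)
[OH-] = 10^(-2.36)
[OH-] = 0.0044 M

0.0044 M


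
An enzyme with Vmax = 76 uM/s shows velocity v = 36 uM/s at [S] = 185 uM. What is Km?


Km = [S] * (Vmax - v) / v
Km = 185 * (76 - 36) / 36
Km = 205.5556 uM

205.5556 uM


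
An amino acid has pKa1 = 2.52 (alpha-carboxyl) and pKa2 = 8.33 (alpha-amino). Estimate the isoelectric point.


pI = (pKa1 + pKa2) / 2
pI = (2.52 + 8.33) / 2
pI = 5.425

5.425


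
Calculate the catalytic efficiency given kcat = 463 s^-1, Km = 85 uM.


Catalytic efficiency = kcat / Km
= 463 / 85
= 5.4471 uM^-1*s^-1

5.4471 uM^-1*s^-1


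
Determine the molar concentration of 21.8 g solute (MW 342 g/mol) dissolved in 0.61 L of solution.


C = (mass / MW) / volume
C = (21.8 / 342) / 0.61
C = 0.1045 M

0.1045 M


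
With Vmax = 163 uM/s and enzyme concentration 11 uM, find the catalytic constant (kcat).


kcat = Vmax / [E]t
kcat = 163 / 11
kcat = 14.8182 s^-1

14.8182 s^-1


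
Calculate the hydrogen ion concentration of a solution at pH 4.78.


[H+] = 10^(-pH)
[H+] = 10^(-4.78)
[H+] = 1.660e-05 M

1.660e-05 M


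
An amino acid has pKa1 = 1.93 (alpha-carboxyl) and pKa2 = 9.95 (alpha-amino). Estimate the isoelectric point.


pI = (pKa1 + pKa2) / 2
pI = (1.93 + 9.95) / 2
pI = 5.94

5.94


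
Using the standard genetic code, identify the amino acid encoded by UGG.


Standard genetic code lookup.
Codon UGG -> Trp

Trp


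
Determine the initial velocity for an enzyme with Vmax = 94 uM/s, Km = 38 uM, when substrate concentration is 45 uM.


v = Vmax * [S] / (Km + [S])
v = 94 * 45 / (38 + 45)
v = 50.9639 uM/s

50.9639 uM/s


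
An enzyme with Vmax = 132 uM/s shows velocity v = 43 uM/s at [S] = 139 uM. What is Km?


Km = [S] * (Vmax - v) / v
Km = 139 * (132 - 43) / 43
Km = 287.6977 uM

287.6977 uM


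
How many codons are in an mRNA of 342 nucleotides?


codons = nucleotides / 3
codons = 342 / 3 = 114

114


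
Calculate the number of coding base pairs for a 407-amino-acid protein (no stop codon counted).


Each amino acid = 1 codon = 3 bp
bp = 407 * 3 = 1221 bp

1221 bp


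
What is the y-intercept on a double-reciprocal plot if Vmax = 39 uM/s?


y-intercept = 1/Vmax
= 1/39
= 0.0256 s/uM

0.0256 s/uM


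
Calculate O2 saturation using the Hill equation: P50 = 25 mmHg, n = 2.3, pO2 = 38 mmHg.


Y = pO2^n / (P50^n + pO2^n)
Y = 38^2.3 / (25^2.3 + 38^2.3)
Y = 72.37%

72.37%


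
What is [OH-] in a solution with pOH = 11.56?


[OH-] = 10^(-pOH)
[OH-] = 10^(-11.56)
[OH-] = 2.754e-12 M

2.754e-12 M


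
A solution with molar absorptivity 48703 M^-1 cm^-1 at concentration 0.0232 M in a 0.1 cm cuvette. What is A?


A = epsilon * c * l
A = 48703 * 0.0232 * 0.1
A = 112.991

112.991


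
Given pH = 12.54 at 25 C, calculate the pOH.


pOH = 14 - pH
pOH = 14 - 12.54
pOH = 1.46

1.46


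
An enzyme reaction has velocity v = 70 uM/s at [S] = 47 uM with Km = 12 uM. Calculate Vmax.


Vmax = v * (Km + [S]) / [S]
Vmax = 70 * (12 + 47) / 47
Vmax = 87.8723 uM/s

87.8723 uM/s


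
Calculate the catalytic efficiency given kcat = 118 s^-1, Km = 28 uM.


Catalytic efficiency = kcat / Km
= 118 / 28
= 4.2143 uM^-1*s^-1

4.2143 uM^-1*s^-1


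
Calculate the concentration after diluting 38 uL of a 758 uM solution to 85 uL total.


C2 = C1 * V1 / V2
C2 = 758 * 38 / 85
C2 = 338.8706 uM

338.8706 uM


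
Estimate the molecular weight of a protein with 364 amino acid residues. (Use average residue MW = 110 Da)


MW = n_residues * 110 Da
MW = 364 * 110
MW = 40040 Da

40040 Da


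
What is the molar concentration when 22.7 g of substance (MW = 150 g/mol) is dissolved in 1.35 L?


C = (mass / MW) / volume
C = (22.7 / 150) / 1.35
C = 0.1121 M

0.1121 M


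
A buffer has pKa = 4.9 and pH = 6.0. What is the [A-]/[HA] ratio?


[A-]/[HA] = 10^(pH - pKa)
= 10^(6.0 - 4.9)
= 12.5893

12.5893


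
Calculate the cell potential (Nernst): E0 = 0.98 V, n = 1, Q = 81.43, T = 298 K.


E = E0 - (RT/nF) * ln(Q)
E = 0.98 - (8.314 * 298 / (1 * 96485)) * ln(81.43)
E = 0.867 V

0.867 V


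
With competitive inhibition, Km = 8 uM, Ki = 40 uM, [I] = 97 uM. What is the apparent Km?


Km_app = Km * (1 + [I]/Ki)
Km_app = 8 * (1 + 97/40)
Km_app = 27.4 uM

27.4 uM


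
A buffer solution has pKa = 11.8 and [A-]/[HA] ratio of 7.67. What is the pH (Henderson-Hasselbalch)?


pH = pKa + log10([A-]/[HA])
pH = 11.8 + log10(7.67)
pH = 12.6848

12.6848


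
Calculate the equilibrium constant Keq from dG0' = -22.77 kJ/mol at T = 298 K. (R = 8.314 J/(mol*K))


Keq = exp(-dG0 * 1000 / (R * T))
Keq = exp(-(-22.77) * 1000 / (8.314 * 298))
Keq = 9803.0551

9803.0551


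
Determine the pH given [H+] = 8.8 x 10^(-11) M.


pH = -log10([H+])
pH = -log10(8.8 x 10^(-11))
pH = 10.0555

10.0555


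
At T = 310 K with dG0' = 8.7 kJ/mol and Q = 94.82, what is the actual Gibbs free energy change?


dG = dG0' + RT * ln(Q) / 1000
dG = 8.7 + 8.314 * 310 * ln(94.82) / 1000
dG = 20.432 kJ/mol

20.432 kJ/mol


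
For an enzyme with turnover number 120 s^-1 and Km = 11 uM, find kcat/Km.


Catalytic efficiency = kcat / Km
= 120 / 11
= 10.9091 uM^-1*s^-1

10.9091 uM^-1*s^-1


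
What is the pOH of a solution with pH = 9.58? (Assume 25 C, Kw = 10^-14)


pOH = 14 - pH
pOH = 14 - 9.58
pOH = 4.42

4.42


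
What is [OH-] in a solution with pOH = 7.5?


[OH-] = 10^(-pOH)
[OH-] = 10^(-7.5)
[OH-] = 3.162e-08 M

3.162e-08 M


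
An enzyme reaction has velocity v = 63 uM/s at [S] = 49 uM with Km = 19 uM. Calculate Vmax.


Vmax = v * (Km + [S]) / [S]
Vmax = 63 * (19 + 49) / 49
Vmax = 87.4286 uM/s

87.4286 uM/s


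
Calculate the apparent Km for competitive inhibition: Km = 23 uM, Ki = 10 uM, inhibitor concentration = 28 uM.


Km_app = Km * (1 + [I]/Ki)
Km_app = 23 * (1 + 28/10)
Km_app = 87.4 uM

87.4 uM


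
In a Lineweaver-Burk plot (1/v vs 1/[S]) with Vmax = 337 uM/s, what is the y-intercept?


y-intercept = 1/Vmax
= 1/337
= 0.003 s/uM

0.003 s/uM


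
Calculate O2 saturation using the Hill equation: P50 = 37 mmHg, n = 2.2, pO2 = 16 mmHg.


Y = pO2^n / (P50^n + pO2^n)
Y = 16^2.2 / (37^2.2 + 16^2.2)
Y = 13.65%

13.65%


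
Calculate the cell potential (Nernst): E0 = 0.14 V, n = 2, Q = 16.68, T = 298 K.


E = E0 - (RT/nF) * ln(Q)
E = 0.14 - (8.314 * 298 / (2 * 96485)) * ln(16.68)
E = 0.1039 V

0.1039 V


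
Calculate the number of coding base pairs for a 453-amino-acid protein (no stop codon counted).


Each amino acid = 1 codon = 3 bp
bp = 453 * 3 = 1359 bp

1359 bp


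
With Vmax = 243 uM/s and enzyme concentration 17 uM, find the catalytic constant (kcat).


kcat = Vmax / [E]t
kcat = 243 / 17
kcat = 14.2941 s^-1

14.2941 s^-1


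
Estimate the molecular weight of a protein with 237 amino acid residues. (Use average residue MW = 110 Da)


MW = n_residues * 110 Da
MW = 237 * 110
MW = 26070 Da

26070 Da


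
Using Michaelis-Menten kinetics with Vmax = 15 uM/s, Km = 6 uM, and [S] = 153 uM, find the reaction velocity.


v = Vmax * [S] / (Km + [S])
v = 15 * 153 / (6 + 153)
v = 14.434 uM/s

14.434 uM/s


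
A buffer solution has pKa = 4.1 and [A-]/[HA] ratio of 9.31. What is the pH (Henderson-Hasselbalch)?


pH = pKa + log10([A-]/[HA])
pH = 4.1 + log10(9.31)
pH = 5.0689

5.0689


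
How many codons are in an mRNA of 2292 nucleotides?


codons = nucleotides / 3
codons = 2292 / 3 = 764

764


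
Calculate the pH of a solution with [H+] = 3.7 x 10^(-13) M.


pH = -log10([H+])
pH = -log10(3.7 x 10^(-13))
pH = 12.4318

12.4318


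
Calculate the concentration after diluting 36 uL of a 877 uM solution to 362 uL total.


C2 = C1 * V1 / V2
C2 = 877 * 36 / 362
C2 = 87.2155 uM

87.2155 uM


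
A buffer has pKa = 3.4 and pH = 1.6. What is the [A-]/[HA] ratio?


[A-]/[HA] = 10^(pH - pKa)
= 10^(1.6 - 3.4)
= 0.0158

0.0158


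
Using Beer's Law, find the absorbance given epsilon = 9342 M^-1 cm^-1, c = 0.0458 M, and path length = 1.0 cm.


A = epsilon * c * l
A = 9342 * 0.0458 * 1.0
A = 427.8636

427.8636


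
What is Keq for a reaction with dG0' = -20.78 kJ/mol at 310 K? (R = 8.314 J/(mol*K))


Keq = exp(-dG0 * 1000 / (R * T))
Keq = exp(-(-20.78) * 1000 / (8.314 * 310))
Keq = 3173.4549

3173.4549


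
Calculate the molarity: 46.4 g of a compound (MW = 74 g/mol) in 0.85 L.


C = (mass / MW) / volume
C = (46.4 / 74) / 0.85
C = 0.7377 M

0.7377 M


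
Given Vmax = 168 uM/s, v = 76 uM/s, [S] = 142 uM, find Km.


Km = [S] * (Vmax - v) / v
Km = 142 * (168 - 76) / 76
Km = 171.8947 uM

171.8947 uM


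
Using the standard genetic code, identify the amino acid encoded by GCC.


Standard genetic code lookup.
Codon GCC -> Ala

Ala


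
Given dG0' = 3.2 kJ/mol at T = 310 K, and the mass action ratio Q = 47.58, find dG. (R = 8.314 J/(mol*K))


dG = dG0' + RT * ln(Q) / 1000
dG = 3.2 + 8.314 * 310 * ln(47.58) / 1000
dG = 13.1548 kJ/mol

13.1548 kJ/mol


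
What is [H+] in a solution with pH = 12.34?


[H+] = 10^(-pH)
[H+] = 10^(-12.34)
[H+] = 4.571e-13 M

4.571e-13 M


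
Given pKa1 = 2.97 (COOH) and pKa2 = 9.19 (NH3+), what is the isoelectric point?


pI = (pKa1 + pKa2) / 2
pI = (2.97 + 9.19) / 2
pI = 6.08

6.08


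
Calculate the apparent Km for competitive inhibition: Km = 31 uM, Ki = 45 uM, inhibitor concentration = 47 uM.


Km_app = Km * (1 + [I]/Ki)
Km_app = 31 * (1 + 47/45)
Km_app = 63.3778 uM

63.3778 uM


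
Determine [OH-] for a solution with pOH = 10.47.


[OH-] = 10^(-pOH)
[OH-] = 10^(-10.47)
[OH-] = 3.388e-11 M

3.388e-11 M


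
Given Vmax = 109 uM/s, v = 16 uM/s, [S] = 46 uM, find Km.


Km = [S] * (Vmax - v) / v
Km = 46 * (109 - 16) / 16
Km = 267.375 uM

267.375 uM


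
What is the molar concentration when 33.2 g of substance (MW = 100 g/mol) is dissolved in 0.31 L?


C = (mass / MW) / volume
C = (33.2 / 100) / 0.31
C = 1.071 M

1.071 M


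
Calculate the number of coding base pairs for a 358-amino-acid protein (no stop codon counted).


Each amino acid = 1 codon = 3 bp
bp = 358 * 3 = 1074 bp

1074 bp


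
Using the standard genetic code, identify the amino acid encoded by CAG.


Standard genetic code lookup.
Codon CAG -> Gln

Gln


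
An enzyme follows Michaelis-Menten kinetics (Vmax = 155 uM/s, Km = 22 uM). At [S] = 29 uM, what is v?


v = Vmax * [S] / (Km + [S])
v = 155 * 29 / (22 + 29)
v = 88.1373 uM/s

88.1373 uM/s


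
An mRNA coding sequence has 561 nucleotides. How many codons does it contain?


codons = nucleotides / 3
codons = 561 / 3 = 187

187


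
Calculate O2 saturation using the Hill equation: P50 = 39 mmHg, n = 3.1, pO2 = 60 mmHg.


Y = pO2^n / (P50^n + pO2^n)
Y = 60^3.1 / (39^3.1 + 60^3.1)
Y = 79.17%

79.17%


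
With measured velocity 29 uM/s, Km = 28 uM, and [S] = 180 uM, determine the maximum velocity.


Vmax = v * (Km + [S]) / [S]
Vmax = 29 * (28 + 180) / 180
Vmax = 33.5111 uM/s

33.5111 uM/s


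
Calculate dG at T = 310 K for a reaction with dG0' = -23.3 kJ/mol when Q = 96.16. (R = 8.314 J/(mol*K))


dG = dG0' + RT * ln(Q) / 1000
dG = -23.3 + 8.314 * 310 * ln(96.16) / 1000
dG = -11.5318 kJ/mol

-11.5318 kJ/mol


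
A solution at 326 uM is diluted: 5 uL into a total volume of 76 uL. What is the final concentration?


C2 = C1 * V1 / V2
C2 = 326 * 5 / 76
C2 = 21.4474 uM

21.4474 uM


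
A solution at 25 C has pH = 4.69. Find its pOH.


pOH = 14 - pH
pOH = 14 - 4.69
pOH = 9.31

9.31


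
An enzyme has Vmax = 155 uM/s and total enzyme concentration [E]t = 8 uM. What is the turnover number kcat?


kcat = Vmax / [E]t
kcat = 155 / 8
kcat = 19.375 s^-1

19.375 s^-1


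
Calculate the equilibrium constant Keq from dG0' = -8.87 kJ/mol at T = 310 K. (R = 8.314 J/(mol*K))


Keq = exp(-dG0 * 1000 / (R * T))
Keq = exp(-(-8.87) * 1000 / (8.314 * 310))
Keq = 31.2348

31.2348


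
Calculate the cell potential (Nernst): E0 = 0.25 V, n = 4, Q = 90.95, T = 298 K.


E = E0 - (RT/nF) * ln(Q)
E = 0.25 - (8.314 * 298 / (4 * 96485)) * ln(90.95)
E = 0.221 V

0.221 V


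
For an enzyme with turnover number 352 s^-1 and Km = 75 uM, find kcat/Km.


Catalytic efficiency = kcat / Km
= 352 / 75
= 4.6933 uM^-1*s^-1

4.6933 uM^-1*s^-1


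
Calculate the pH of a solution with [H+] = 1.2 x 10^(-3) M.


pH = -log10([H+])
pH = -log10(1.2 x 10^(-3))
pH = 2.9208

2.9208


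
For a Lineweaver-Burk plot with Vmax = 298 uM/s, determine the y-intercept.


y-intercept = 1/Vmax
= 1/298
= 0.0034 s/uM

0.0034 s/uM


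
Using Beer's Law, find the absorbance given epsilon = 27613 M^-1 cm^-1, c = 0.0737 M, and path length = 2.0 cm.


A = epsilon * c * l
A = 27613 * 0.0737 * 2.0
A = 4070.1562

4070.1562


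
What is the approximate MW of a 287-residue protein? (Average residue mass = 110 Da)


MW = n_residues * 110 Da
MW = 287 * 110
MW = 31570 Da

31570 Da


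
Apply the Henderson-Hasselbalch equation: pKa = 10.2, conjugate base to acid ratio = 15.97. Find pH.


pH = pKa + log10([A-]/[HA])
pH = 10.2 + log10(15.97)
pH = 11.4033

11.4033


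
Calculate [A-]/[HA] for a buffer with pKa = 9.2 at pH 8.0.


[A-]/[HA] = 10^(pH - pKa)
= 10^(8.0 - 9.2)
= 0.0631

0.0631


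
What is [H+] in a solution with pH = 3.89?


[H+] = 10^(-pH)
[H+] = 10^(-3.89)
[H+] = 1.288e-04 M

1.288e-04 M


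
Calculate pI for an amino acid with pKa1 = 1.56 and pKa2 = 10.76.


pI = (pKa1 + pKa2) / 2
pI = (1.56 + 10.76) / 2
pI = 6.16

6.16


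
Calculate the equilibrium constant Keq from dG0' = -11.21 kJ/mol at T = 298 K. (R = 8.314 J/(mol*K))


Keq = exp(-dG0 * 1000 / (R * T))
Keq = exp(-(-11.21) * 1000 / (8.314 * 298))
Keq = 92.2582

92.2582


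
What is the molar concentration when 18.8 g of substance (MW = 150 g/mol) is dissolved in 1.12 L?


C = (mass / MW) / volume
C = (18.8 / 150) / 1.12
C = 0.1119 M

0.1119 M


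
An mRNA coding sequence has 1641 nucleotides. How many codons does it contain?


codons = nucleotides / 3
codons = 1641 / 3 = 547

547


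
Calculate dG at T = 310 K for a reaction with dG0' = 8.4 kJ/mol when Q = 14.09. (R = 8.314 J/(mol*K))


dG = dG0' + RT * ln(Q) / 1000
dG = 8.4 + 8.314 * 310 * ln(14.09) / 1000
dG = 15.2183 kJ/mol

15.2183 kJ/mol


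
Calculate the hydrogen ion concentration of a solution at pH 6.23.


[H+] = 10^(-pH)
[H+] = 10^(-6.23)
[H+] = 5.888e-07 M

5.888e-07 M


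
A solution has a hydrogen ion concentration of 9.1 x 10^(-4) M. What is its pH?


pH = -log10([H+])
pH = -log10(9.1 x 10^(-4))
pH = 3.041

3.041


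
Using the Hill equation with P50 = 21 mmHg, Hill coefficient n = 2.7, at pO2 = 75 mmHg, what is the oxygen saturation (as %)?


Y = pO2^n / (P50^n + pO2^n)
Y = 75^2.7 / (21^2.7 + 75^2.7)
Y = 96.88%

96.88%


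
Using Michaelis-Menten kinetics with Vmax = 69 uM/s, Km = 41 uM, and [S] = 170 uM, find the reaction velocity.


v = Vmax * [S] / (Km + [S])
v = 69 * 170 / (41 + 170)
v = 55.5924 uM/s

55.5924 uM/s


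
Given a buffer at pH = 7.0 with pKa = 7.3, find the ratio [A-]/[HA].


[A-]/[HA] = 10^(pH - pKa)
= 10^(7.0 - 7.3)
= 0.5012

0.5012


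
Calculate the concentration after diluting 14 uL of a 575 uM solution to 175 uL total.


C2 = C1 * V1 / V2
C2 = 575 * 14 / 175
C2 = 46.0 uM

46.0 uM


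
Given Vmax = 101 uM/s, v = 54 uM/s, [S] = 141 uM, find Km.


Km = [S] * (Vmax - v) / v
Km = 141 * (101 - 54) / 54
Km = 122.7222 uM

122.7222 uM


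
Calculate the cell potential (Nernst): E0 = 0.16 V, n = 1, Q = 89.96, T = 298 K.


E = E0 - (RT/nF) * ln(Q)
E = 0.16 - (8.314 * 298 / (1 * 96485)) * ln(89.96)
E = 0.0445 V

0.0445 V


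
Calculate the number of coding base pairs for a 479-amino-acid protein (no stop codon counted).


Each amino acid = 1 codon = 3 bp
bp = 479 * 3 = 1437 bp

1437 bp


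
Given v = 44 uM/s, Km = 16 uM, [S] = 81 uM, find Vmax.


Vmax = v * (Km + [S]) / [S]
Vmax = 44 * (16 + 81) / 81
Vmax = 52.6914 uM/s

52.6914 uM/s


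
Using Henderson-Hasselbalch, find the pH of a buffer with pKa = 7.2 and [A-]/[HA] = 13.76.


pH = pKa + log10([A-]/[HA])
pH = 7.2 + log10(13.76)
pH = 8.3386

8.3386


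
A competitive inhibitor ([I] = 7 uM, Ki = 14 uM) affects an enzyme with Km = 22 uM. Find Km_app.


Km_app = Km * (1 + [I]/Ki)
Km_app = 22 * (1 + 7/14)
Km_app = 33.0 uM

33.0 uM


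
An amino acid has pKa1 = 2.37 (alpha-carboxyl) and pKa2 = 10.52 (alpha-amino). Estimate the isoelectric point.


pI = (pKa1 + pKa2) / 2
pI = (2.37 + 10.52) / 2
pI = 6.445

6.445


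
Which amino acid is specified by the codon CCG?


Standard genetic code lookup.
Codon CCG -> Pro

Pro


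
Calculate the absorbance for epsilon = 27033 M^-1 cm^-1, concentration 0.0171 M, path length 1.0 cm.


A = epsilon * c * l
A = 27033 * 0.0171 * 1.0
A = 462.2643

462.2643


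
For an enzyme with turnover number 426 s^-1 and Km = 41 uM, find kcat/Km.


Catalytic efficiency = kcat / Km
= 426 / 41
= 10.3902 uM^-1*s^-1

10.3902 uM^-1*s^-1


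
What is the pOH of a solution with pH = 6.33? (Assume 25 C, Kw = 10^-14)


pOH = 14 - pH
pOH = 14 - 6.33
pOH = 7.67

7.67


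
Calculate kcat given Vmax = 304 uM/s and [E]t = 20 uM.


kcat = Vmax / [E]t
kcat = 304 / 20
kcat = 15.2 s^-1

15.2 s^-1


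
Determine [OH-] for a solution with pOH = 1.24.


[OH-] = 10^(-pOH)
[OH-] = 10^(-1.24)
[OH-] = 0.0575 M

0.0575 M


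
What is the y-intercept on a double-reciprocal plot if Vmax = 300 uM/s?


y-intercept = 1/Vmax
= 1/300
= 0.0033 s/uM

0.0033 s/uM


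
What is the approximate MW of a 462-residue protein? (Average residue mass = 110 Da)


MW = n_residues * 110 Da
MW = 462 * 110
MW = 50820 Da

50820 Da


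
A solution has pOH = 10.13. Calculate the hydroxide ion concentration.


[OH-] = 10^(-pOH)
[OH-] = 10^(-10.13)
[OH-] = 7.413e-11 M

7.413e-11 M


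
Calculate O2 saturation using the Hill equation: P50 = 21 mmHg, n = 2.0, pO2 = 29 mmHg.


Y = pO2^n / (P50^n + pO2^n)
Y = 29^2.0 / (21^2.0 + 29^2.0)
Y = 65.6%

65.6%


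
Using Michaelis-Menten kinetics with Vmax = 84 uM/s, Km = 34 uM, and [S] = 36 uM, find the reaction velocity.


v = Vmax * [S] / (Km + [S])
v = 84 * 36 / (34 + 36)
v = 43.2 uM/s

43.2 uM/s


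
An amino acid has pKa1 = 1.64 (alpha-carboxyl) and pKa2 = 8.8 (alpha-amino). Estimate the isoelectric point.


pI = (pKa1 + pKa2) / 2
pI = (1.64 + 8.8) / 2
pI = 5.22

5.22


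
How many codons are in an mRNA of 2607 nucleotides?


codons = nucleotides / 3
codons = 2607 / 3 = 869

869


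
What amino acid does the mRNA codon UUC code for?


Standard genetic code lookup.
Codon UUC -> Phe

Phe


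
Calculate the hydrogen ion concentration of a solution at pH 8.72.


[H+] = 10^(-pH)
[H+] = 10^(-8.72)
[H+] = 1.905e-09 M

1.905e-09 M


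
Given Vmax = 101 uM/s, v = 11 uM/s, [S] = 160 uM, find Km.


Km = [S] * (Vmax - v) / v
Km = 160 * (101 - 11) / 11
Km = 1309.0909 uM

1309.0909 uM


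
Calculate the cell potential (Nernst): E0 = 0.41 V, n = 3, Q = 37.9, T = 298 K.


E = E0 - (RT/nF) * ln(Q)
E = 0.41 - (8.314 * 298 / (3 * 96485)) * ln(37.9)
E = 0.3789 V

0.3789 V


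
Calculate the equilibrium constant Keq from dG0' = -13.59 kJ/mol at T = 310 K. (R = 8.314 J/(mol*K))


Keq = exp(-dG0 * 1000 / (R * T))
Keq = exp(-(-13.59) * 1000 / (8.314 * 310))
Keq = 194.9763

194.9763


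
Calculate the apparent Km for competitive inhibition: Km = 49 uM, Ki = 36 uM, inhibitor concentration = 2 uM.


Km_app = Km * (1 + [I]/Ki)
Km_app = 49 * (1 + 2/36)
Km_app = 51.7222 uM

51.7222 uM


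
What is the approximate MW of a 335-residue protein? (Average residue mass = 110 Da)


MW = n_residues * 110 Da
MW = 335 * 110
MW = 36850 Da

36850 Da


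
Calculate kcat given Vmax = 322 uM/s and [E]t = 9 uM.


kcat = Vmax / [E]t
kcat = 322 / 9
kcat = 35.7778 s^-1

35.7778 s^-1


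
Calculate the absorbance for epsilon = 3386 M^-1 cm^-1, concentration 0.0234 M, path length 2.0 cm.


A = epsilon * c * l
A = 3386 * 0.0234 * 2.0
A = 158.4648

158.4648


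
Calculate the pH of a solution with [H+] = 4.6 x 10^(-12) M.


pH = -log10([H+])
pH = -log10(4.6 x 10^(-12))
pH = 11.3372

11.3372


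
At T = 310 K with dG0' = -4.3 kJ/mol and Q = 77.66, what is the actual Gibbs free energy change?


dG = dG0' + RT * ln(Q) / 1000
dG = -4.3 + 8.314 * 310 * ln(77.66) / 1000
dG = 6.9175 kJ/mol

6.9175 kJ/mol


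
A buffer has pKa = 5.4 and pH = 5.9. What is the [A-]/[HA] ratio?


[A-]/[HA] = 10^(pH - pKa)
= 10^(5.9 - 5.4)
= 3.1623

3.1623


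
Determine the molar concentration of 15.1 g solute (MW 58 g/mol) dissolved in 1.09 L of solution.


C = (mass / MW) / volume
C = (15.1 / 58) / 1.09
C = 0.2388 M

0.2388 M


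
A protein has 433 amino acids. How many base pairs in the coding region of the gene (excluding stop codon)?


Each amino acid = 1 codon = 3 bp
bp = 433 * 3 = 1299 bp

1299 bp


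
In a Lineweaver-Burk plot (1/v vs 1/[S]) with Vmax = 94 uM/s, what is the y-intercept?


y-intercept = 1/Vmax
= 1/94
= 0.0106 s/uM

0.0106 s/uM


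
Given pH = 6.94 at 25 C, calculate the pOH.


pOH = 14 - pH
pOH = 14 - 6.94
pOH = 7.06

7.06


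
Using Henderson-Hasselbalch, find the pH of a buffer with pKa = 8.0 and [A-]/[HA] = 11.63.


pH = pKa + log10([A-]/[HA])
pH = 8.0 + log10(11.63)
pH = 9.0656

9.0656


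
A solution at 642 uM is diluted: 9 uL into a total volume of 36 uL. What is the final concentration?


C2 = C1 * V1 / V2
C2 = 642 * 9 / 36
C2 = 160.5 uM

160.5 uM


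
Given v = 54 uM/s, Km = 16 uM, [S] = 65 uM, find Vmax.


Vmax = v * (Km + [S]) / [S]
Vmax = 54 * (16 + 65) / 65
Vmax = 67.2923 uM/s

67.2923 uM/s


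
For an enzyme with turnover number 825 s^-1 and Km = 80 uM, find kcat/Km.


Catalytic efficiency = kcat / Km
= 825 / 80
= 10.3125 uM^-1*s^-1

10.3125 uM^-1*s^-1


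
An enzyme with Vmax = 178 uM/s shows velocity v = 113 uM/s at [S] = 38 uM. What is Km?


Km = [S] * (Vmax - v) / v
Km = 38 * (178 - 113) / 113
Km = 21.8584 uM

21.8584 uM


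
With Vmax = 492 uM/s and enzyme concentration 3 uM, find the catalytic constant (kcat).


kcat = Vmax / [E]t
kcat = 492 / 3
kcat = 164.0 s^-1

164.0 s^-1


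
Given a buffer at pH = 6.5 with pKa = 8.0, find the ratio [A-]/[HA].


[A-]/[HA] = 10^(pH - pKa)
= 10^(6.5 - 8.0)
= 0.0316

0.0316


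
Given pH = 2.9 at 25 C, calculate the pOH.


pOH = 14 - pH
pOH = 14 - 2.9
pOH = 11.1

11.1


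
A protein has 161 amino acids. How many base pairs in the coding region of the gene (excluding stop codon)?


Each amino acid = 1 codon = 3 bp
bp = 161 * 3 = 483 bp

483 bp


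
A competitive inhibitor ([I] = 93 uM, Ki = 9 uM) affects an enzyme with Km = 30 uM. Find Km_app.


Km_app = Km * (1 + [I]/Ki)
Km_app = 30 * (1 + 93/9)
Km_app = 340.0 uM

340.0 uM


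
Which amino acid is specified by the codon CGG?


Standard genetic code lookup.
Codon CGG -> Arg

Arg


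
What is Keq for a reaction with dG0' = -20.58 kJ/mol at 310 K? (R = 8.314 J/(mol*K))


Keq = exp(-dG0 * 1000 / (R * T))
Keq = exp(-(-20.58) * 1000 / (8.314 * 310))
Keq = 2936.5091

2936.5091


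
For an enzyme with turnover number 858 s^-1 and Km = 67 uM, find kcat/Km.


Catalytic efficiency = kcat / Km
= 858 / 67
= 12.806 uM^-1*s^-1

12.806 uM^-1*s^-1


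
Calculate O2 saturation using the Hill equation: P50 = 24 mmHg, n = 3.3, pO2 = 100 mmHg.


Y = pO2^n / (P50^n + pO2^n)
Y = 100^3.3 / (24^3.3 + 100^3.3)
Y = 99.11%

99.11%


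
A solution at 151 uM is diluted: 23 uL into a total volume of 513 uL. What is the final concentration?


C2 = C1 * V1 / V2
C2 = 151 * 23 / 513
C2 = 6.77 uM

6.77 uM


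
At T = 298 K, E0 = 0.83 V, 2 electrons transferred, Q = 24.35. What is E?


E = E0 - (RT/nF) * ln(Q)
E = 0.83 - (8.314 * 298 / (2 * 96485)) * ln(24.35)
E = 0.789 V

0.789 V


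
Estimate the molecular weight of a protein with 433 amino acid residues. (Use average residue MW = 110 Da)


MW = n_residues * 110 Da
MW = 433 * 110
MW = 47630 Da

47630 Da


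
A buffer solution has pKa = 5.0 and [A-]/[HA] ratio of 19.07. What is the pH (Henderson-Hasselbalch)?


pH = pKa + log10([A-]/[HA])
pH = 5.0 + log10(19.07)
pH = 6.2804

6.2804


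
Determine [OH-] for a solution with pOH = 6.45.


[OH-] = 10^(-pOH)
[OH-] = 10^(-6.45)
[OH-] = 3.548e-07 M

3.548e-07 M


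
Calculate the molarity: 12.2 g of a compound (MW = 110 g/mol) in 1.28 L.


C = (mass / MW) / volume
C = (12.2 / 110) / 1.28
C = 0.0866 M

0.0866 M


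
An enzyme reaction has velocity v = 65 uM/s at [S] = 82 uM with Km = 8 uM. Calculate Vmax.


Vmax = v * (Km + [S]) / [S]
Vmax = 65 * (8 + 82) / 82
Vmax = 71.3415 uM/s

71.3415 uM/s


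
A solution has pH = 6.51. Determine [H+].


[H+] = 10^(-pH)
[H+] = 10^(-6.51)
[H+] = 3.090e-07 M

3.090e-07 M


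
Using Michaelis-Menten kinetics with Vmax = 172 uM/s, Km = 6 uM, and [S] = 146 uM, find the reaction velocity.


v = Vmax * [S] / (Km + [S])
v = 172 * 146 / (6 + 146)
v = 165.2105 uM/s

165.2105 uM/s


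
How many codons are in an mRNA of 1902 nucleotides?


codons = nucleotides / 3
codons = 1902 / 3 = 634

634


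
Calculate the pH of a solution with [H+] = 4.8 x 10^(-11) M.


pH = -log10([H+])
pH = -log10(4.8 x 10^(-11))
pH = 10.3188

10.3188


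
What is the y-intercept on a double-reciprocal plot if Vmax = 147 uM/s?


y-intercept = 1/Vmax
= 1/147
= 0.0068 s/uM

0.0068 s/uM


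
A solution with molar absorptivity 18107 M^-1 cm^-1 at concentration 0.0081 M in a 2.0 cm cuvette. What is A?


A = epsilon * c * l
A = 18107 * 0.0081 * 2.0
A = 293.3334

293.3334


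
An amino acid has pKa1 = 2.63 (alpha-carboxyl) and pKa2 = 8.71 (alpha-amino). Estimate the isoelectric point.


pI = (pKa1 + pKa2) / 2
pI = (2.63 + 8.71) / 2
pI = 5.67

5.67


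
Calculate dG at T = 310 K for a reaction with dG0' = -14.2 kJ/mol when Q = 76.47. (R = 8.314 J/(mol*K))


dG = dG0' + RT * ln(Q) / 1000
dG = -14.2 + 8.314 * 310 * ln(76.47) / 1000
dG = -3.0223 kJ/mol

-3.0223 kJ/mol


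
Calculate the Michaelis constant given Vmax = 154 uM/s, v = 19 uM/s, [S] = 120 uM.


Km = [S] * (Vmax - v) / v
Km = 120 * (154 - 19) / 19
Km = 852.6316 uM

852.6316 uM


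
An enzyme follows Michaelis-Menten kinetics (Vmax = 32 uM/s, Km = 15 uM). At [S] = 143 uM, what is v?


v = Vmax * [S] / (Km + [S])
v = 32 * 143 / (15 + 143)
v = 28.962 uM/s

28.962 uM/s


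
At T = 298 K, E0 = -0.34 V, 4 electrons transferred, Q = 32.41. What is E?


E = E0 - (RT/nF) * ln(Q)
E = -0.34 - (8.314 * 298 / (4 * 96485)) * ln(32.41)
E = -0.3623 V

-0.3623 V


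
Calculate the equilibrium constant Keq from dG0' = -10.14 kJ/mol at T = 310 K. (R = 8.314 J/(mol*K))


Keq = exp(-dG0 * 1000 / (R * T))
Keq = exp(-(-10.14) * 1000 / (8.314 * 310))
Keq = 51.1258

51.1258


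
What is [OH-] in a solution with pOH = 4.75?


[OH-] = 10^(-pOH)
[OH-] = 10^(-4.75)
[OH-] = 1.778e-05 M

1.778e-05 M


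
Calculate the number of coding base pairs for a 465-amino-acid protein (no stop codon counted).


Each amino acid = 1 codon = 3 bp
bp = 465 * 3 = 1395 bp

1395 bp


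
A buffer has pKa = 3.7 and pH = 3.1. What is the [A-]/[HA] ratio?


[A-]/[HA] = 10^(pH - pKa)
= 10^(3.1 - 3.7)
= 0.2512

0.2512


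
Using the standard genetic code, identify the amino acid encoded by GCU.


Standard genetic code lookup.
Codon GCU -> Ala

Ala


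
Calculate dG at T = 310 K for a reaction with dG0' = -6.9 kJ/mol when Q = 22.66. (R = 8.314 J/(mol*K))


dG = dG0' + RT * ln(Q) / 1000
dG = -6.9 + 8.314 * 310 * ln(22.66) / 1000
dG = 1.1429 kJ/mol

1.1429 kJ/mol


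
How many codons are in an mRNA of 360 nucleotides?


codons = nucleotides / 3
codons = 360 / 3 = 120

120


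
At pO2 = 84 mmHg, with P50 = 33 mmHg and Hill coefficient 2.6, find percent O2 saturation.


Y = pO2^n / (P50^n + pO2^n)
Y = 84^2.6 / (33^2.6 + 84^2.6)
Y = 91.9%

91.9%


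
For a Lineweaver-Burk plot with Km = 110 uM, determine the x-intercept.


x-intercept = -1/Km
= -1/110
= -0.0091 1/uM

-0.0091 1/uM


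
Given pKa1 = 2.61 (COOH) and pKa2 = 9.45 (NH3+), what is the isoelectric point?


pI = (pKa1 + pKa2) / 2
pI = (2.61 + 9.45) / 2
pI = 6.03

6.03


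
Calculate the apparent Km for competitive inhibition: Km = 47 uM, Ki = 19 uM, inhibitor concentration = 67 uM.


Km_app = Km * (1 + [I]/Ki)
Km_app = 47 * (1 + 67/19)
Km_app = 212.7368 uM

212.7368 uM


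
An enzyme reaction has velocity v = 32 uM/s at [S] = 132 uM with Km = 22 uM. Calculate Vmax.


Vmax = v * (Km + [S]) / [S]
Vmax = 32 * (22 + 132) / 132
Vmax = 37.3333 uM/s

37.3333 uM/s


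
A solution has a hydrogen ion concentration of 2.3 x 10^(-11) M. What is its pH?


pH = -log10([H+])
pH = -log10(2.3 x 10^(-11))
pH = 10.6383

10.6383


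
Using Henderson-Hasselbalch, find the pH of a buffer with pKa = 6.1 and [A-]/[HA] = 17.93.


pH = pKa + log10([A-]/[HA])
pH = 6.1 + log10(17.93)
pH = 7.3536

7.3536


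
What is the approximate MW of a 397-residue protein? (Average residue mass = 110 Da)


MW = n_residues * 110 Da
MW = 397 * 110
MW = 43670 Da

43670 Da


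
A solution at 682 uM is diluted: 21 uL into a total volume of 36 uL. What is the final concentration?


C2 = C1 * V1 / V2
C2 = 682 * 21 / 36
C2 = 397.8333 uM

397.8333 uM


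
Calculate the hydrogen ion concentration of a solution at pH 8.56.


[H+] = 10^(-pH)
[H+] = 10^(-8.56)
[H+] = 2.754e-09 M

2.754e-09 M


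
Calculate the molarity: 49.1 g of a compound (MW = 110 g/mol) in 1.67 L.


C = (mass / MW) / volume
C = (49.1 / 110) / 1.67
C = 0.2673 M

0.2673 M


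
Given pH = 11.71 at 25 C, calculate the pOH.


pOH = 14 - pH
pOH = 14 - 11.71
pOH = 2.29

2.29


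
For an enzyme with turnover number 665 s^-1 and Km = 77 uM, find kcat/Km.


Catalytic efficiency = kcat / Km
= 665 / 77
= 8.6364 uM^-1*s^-1

8.6364 uM^-1*s^-1


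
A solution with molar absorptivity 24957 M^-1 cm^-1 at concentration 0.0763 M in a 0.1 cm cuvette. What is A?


A = epsilon * c * l
A = 24957 * 0.0763 * 0.1
A = 190.4219

190.4219


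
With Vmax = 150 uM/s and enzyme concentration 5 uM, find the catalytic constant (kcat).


kcat = Vmax / [E]t
kcat = 150 / 5
kcat = 30.0 s^-1

30.0 s^-1


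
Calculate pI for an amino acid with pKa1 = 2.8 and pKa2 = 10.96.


pI = (pKa1 + pKa2) / 2
pI = (2.8 + 10.96) / 2
pI = 6.88

6.88


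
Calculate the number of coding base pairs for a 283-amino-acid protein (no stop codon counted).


Each amino acid = 1 codon = 3 bp
bp = 283 * 3 = 849 bp

849 bp


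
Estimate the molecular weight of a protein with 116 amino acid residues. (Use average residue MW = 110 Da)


MW = n_residues * 110 Da
MW = 116 * 110
MW = 12760 Da

12760 Da


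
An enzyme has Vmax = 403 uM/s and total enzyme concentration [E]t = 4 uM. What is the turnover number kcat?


kcat = Vmax / [E]t
kcat = 403 / 4
kcat = 100.75 s^-1

100.75 s^-1


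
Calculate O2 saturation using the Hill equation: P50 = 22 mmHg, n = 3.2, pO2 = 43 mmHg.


Y = pO2^n / (P50^n + pO2^n)
Y = 43^3.2 / (22^3.2 + 43^3.2)
Y = 89.52%

89.52%


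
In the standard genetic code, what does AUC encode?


Standard genetic code lookup.
Codon AUC -> Ile

Ile


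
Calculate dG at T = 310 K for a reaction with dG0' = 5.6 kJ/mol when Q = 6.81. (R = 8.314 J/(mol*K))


dG = dG0' + RT * ln(Q) / 1000
dG = 5.6 + 8.314 * 310 * ln(6.81) / 1000
dG = 10.5443 kJ/mol

10.5443 kJ/mol


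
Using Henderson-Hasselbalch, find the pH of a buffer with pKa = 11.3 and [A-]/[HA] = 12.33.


pH = pKa + log10([A-]/[HA])
pH = 11.3 + log10(12.33)
pH = 12.391

12.391


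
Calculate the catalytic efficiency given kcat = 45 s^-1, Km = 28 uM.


Catalytic efficiency = kcat / Km
= 45 / 28
= 1.6071 uM^-1*s^-1

1.6071 uM^-1*s^-1


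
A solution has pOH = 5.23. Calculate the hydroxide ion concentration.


[OH-] = 10^(-pOH)
[OH-] = 10^(-5.23)
[OH-] = 5.888e-06 M

5.888e-06 M


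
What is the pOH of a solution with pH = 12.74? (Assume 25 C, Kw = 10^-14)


pOH = 14 - pH
pOH = 14 - 12.74
pOH = 1.26

1.26


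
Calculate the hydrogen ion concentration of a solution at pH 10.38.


[H+] = 10^(-pH)
[H+] = 10^(-10.38)
[H+] = 4.169e-11 M

4.169e-11 M


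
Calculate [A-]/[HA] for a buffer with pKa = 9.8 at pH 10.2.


[A-]/[HA] = 10^(pH - pKa)
= 10^(10.2 - 9.8)
= 2.5119

2.5119


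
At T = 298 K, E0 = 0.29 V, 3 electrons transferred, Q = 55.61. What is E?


E = E0 - (RT/nF) * ln(Q)
E = 0.29 - (8.314 * 298 / (3 * 96485)) * ln(55.61)
E = 0.2556 V

0.2556 V


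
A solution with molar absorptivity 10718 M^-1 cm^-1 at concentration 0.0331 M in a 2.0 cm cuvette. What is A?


A = epsilon * c * l
A = 10718 * 0.0331 * 2.0
A = 709.5316

709.5316


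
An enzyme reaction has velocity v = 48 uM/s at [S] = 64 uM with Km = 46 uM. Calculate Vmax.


Vmax = v * (Km + [S]) / [S]
Vmax = 48 * (46 + 64) / 64
Vmax = 82.5 uM/s

82.5 uM/s


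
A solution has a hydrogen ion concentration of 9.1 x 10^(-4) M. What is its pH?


pH = -log10([H+])
pH = -log10(9.1 x 10^(-4))
pH = 3.041

3.041


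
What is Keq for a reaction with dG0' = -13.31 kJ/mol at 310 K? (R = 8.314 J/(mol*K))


Keq = exp(-dG0 * 1000 / (R * T))
Keq = exp(-(-13.31) * 1000 / (8.314 * 310))
Keq = 174.9043

174.9043


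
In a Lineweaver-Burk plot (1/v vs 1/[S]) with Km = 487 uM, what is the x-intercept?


x-intercept = -1/Km
= -1/487
= -0.0021 1/uM

-0.0021 1/uM


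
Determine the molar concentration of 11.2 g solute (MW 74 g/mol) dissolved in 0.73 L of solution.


C = (mass / MW) / volume
C = (11.2 / 74) / 0.73
C = 0.2073 M

0.2073 M


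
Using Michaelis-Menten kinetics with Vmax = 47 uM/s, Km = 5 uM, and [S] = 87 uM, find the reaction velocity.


v = Vmax * [S] / (Km + [S])
v = 47 * 87 / (5 + 87)
v = 44.4457 uM/s

44.4457 uM/s


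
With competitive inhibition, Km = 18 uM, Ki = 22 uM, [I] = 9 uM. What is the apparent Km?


Km_app = Km * (1 + [I]/Ki)
Km_app = 18 * (1 + 9/22)
Km_app = 25.3636 uM

25.3636 uM


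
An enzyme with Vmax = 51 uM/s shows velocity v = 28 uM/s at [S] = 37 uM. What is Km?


Km = [S] * (Vmax - v) / v
Km = 37 * (51 - 28) / 28
Km = 30.3929 uM

30.3929 uM


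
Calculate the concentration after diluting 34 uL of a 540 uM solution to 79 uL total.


C2 = C1 * V1 / V2
C2 = 540 * 34 / 79
C2 = 232.4051 uM

232.4051 uM


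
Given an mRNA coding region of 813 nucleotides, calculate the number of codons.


codons = nucleotides / 3
codons = 813 / 3 = 271

271


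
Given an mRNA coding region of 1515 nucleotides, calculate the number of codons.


codons = nucleotides / 3
codons = 1515 / 3 = 505

505


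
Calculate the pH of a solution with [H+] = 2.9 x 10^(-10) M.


pH = -log10([H+])
pH = -log10(2.9 x 10^(-10))
pH = 9.5376

9.5376


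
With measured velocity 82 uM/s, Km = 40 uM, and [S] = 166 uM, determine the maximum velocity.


Vmax = v * (Km + [S]) / [S]
Vmax = 82 * (40 + 166) / 166
Vmax = 101.759 uM/s

101.759 uM/s
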